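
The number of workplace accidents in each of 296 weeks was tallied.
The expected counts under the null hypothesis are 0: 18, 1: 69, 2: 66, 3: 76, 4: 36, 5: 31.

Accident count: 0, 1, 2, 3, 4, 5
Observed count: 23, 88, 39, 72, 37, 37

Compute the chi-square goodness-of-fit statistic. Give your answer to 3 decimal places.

0: (23 − 18)²/18 = 25/18 = 1.3889
1: (88 − 69)²/69 = 361/69 = 5.2319
2: (39 − 66)²/66 = 729/66 = 11.0455
3: (72 − 76)²/76 = 16/76 = 0.2105
4: (37 − 36)²/36 = 1/36 = 0.0278
5: (37 − 31)²/31 = 36/31 = 1.1613
Sum = 19.066

19.066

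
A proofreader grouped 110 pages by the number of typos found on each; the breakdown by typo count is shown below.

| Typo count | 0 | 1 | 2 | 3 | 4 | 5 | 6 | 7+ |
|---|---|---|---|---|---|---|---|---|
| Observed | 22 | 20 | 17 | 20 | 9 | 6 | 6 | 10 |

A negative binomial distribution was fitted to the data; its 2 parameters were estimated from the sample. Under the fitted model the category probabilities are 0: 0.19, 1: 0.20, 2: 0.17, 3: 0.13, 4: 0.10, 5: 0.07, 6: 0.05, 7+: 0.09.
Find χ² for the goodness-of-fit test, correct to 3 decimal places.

Expected counts E_i = n·p_i: 110×0.19 = 20.9, 110×0.20 = 22, 110×0.17 = 18.7, 110×0.13 = 14.3, 110×0.10 = 11, 110×0.07 = 7.7, 110×0.05 = 5.5, 110×0.09 = 9.9.
χ² = (22−20.9)²/20.9 + (20−22)²/22 + (17−18.7)²/18.7 + (20−14.3)²/14.3 + (9−11)²/11 + (6−7.7)²/7.7 + (6−5.5)²/5.5 + (10−9.9)²/9.9
   = 0.0579 + 0.1818 + 0.1545 + 2.2720 + 0.3636 + 0.3753 + 0.0455 + 0.0010
Sum = 3.452

3.452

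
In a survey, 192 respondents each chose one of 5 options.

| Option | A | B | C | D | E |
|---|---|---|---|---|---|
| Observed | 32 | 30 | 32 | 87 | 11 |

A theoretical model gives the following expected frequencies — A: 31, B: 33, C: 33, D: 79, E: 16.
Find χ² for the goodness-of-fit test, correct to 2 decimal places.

A: (32 − 31)²/31 = 1/31 = 0.032
B: (30 − 33)²/33 = 9/33 = 0.273
C: (32 − 33)²/33 = 1/33 = 0.030
D: (87 − 79)²/79 = 64/79 = 0.810
E: (11 − 16)²/16 = 25/16 = 1.563
Sum = 2.71

2.71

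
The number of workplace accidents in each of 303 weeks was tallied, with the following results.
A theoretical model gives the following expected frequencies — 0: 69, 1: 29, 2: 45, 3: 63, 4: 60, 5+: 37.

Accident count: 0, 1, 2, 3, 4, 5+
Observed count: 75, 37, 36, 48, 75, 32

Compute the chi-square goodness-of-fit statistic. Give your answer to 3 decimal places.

0: (75 − 69)²/69 = 36/69 = 0.5217
1: (37 − 29)²/29 = 64/29 = 2.2069
2: (36 − 45)²/45 = 81/45 = 1.8000
3: (48 − 63)²/63 = 225/63 = 3.5714
4: (75 − 60)²/60 = 225/60 = 3.7500
5+: (32 − 37)²/37 = 25/37 = 0.6757
Sum = 12.526

12.526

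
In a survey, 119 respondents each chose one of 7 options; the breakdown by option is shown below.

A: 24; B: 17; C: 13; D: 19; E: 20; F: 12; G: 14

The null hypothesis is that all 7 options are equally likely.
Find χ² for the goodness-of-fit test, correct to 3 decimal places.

6.588

Expected count for each of the 7 categories: 119/7 = 17.
cat         O        E   (O−E)²/E
A          24       17     2.8824
B          17       17     0.0000
C          13       17     0.9412
D          19       17     0.2353
E          20       17     0.5294
F          12       17     1.4706
G          14       17     0.5294
Sum = 6.588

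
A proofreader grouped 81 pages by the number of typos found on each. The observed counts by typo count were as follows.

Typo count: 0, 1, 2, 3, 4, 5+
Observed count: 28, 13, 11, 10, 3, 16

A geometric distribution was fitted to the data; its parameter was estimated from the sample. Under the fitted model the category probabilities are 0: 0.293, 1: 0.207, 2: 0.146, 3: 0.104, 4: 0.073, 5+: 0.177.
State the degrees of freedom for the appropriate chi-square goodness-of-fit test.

There are k = 6 categories and 1 parameter estimated from the data, so df = 6 − 1 − 1 = 4.

4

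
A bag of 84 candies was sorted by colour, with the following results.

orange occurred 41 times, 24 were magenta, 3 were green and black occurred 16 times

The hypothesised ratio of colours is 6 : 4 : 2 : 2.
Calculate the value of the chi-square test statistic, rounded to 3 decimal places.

Ratio total = 14. Expected counts: 84×6/14 = 36, 84×4/14 = 24, 84×2/14 = 12, 84×2/14 = 12.
orange: (41 − 36)²/36 = 25/36 = 0.6944
magenta: (24 − 24)²/24 = 0/24 = 0.0000
green: (3 − 12)²/12 = 81/12 = 6.7500
black: (16 − 12)²/12 = 16/12 = 1.3333
Sum = 8.778

8.778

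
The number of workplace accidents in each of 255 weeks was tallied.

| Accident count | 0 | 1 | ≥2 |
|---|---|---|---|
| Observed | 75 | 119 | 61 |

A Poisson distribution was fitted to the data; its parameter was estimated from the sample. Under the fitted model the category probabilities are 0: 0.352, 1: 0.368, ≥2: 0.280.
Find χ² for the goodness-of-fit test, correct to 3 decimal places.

10.688

Expected counts E_i = n·p_i: 255×0.352 = 89.76, 255×0.368 = 93.84, 255×0.280 = 71.4.
χ² = (75−89.76)²/89.76 + (119−93.84)²/93.84 + (61−71.4)²/71.4
   = 2.4271 + 6.7458 + 1.5148
Sum = 10.688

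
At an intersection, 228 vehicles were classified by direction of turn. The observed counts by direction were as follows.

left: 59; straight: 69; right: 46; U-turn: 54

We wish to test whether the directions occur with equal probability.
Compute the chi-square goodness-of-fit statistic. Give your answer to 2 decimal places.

4.88

Expected count for each of the 4 categories: 228/4 = 57.
χ² = (59−57)²/57 + (69−57)²/57 + (46−57)²/57 + (54−57)²/57
   = 0.070 + 2.526 + 2.123 + 0.158
Sum = 4.88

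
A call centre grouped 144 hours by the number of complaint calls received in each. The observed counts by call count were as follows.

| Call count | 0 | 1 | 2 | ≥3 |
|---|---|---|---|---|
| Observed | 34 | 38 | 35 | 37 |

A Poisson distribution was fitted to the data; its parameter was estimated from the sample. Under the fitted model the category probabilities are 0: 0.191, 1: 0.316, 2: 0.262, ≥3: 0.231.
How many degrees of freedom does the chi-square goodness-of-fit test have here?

There are k = 4 categories and 1 parameter estimated from the data, so df = 4 − 1 − 1 = 2.

2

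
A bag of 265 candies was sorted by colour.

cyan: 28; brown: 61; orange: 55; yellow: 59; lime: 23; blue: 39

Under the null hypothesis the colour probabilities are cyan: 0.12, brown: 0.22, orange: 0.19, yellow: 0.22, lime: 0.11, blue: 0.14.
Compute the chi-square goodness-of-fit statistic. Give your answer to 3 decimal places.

Expected counts E_i = n·p_i: 265×0.12 = 31.8, 265×0.22 = 58.3, 265×0.19 = 50.35, 265×0.22 = 58.3, 265×0.11 = 29.15, 265×0.14 = 37.1.
χ² = (28−31.8)²/31.8 + (61−58.3)²/58.3 + (55−50.35)²/50.35 + (59−58.3)²/58.3 + (23−29.15)²/29.15 + (39−37.1)²/37.1
   = 0.4541 + 0.1250 + 0.4294 + 0.0084 + 1.2975 + 0.0973
Sum = 2.412

2.412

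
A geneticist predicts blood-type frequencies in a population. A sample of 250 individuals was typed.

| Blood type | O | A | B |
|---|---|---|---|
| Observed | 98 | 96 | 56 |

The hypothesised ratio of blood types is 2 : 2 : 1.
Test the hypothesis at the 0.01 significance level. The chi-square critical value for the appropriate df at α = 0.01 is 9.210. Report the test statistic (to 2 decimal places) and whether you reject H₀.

Ratio total = 5. Expected counts: 250×2/5 = 100, 250×2/5 = 100, 250×1/5 = 50.
O: (98 − 100)²/100 = 4/100 = 0.040
A: (96 − 100)²/100 = 16/100 = 0.160
B: (56 − 50)²/50 = 36/50 = 0.720
Sum = 0.92
df = 2. Since 0.92 < 9.210, we do not reject H₀.

0.92; do not reject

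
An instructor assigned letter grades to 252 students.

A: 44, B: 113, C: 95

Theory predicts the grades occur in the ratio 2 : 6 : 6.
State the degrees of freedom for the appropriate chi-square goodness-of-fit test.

There are k = 3 categories and no parameters were estimated from the data, so df = 3 − 1 = 2.

2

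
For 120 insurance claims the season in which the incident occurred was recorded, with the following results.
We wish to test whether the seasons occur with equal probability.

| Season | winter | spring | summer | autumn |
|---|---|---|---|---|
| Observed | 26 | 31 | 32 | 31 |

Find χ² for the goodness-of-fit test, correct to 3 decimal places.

Expected count for each of the 4 categories: 120/4 = 30.
cat         O        E   (O−E)²/E
winter     26       30     0.5333
spring     31       30     0.0333
summer     32       30     0.1333
autumn     31       30     0.0333
Sum = 0.733

0.733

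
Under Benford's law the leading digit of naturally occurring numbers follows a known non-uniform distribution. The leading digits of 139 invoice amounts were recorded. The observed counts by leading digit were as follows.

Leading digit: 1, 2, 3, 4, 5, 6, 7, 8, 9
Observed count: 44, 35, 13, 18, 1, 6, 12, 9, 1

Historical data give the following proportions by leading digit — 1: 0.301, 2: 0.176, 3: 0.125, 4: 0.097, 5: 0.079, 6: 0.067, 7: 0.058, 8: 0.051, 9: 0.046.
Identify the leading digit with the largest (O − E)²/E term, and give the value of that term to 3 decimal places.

5, 9.072

Expected counts E_i = n·p_i: 139×0.301 = 41.839, 139×0.176 = 24.464, 139×0.125 = 17.375, 139×0.097 = 13.483, 139×0.079 = 10.981, 139×0.067 = 9.313, 139×0.058 = 8.062, 139×0.051 = 7.089, 139×0.046 = 6.394.
cat         O        E   (O−E)²/E
1          44   41.839     0.1116
2          35   24.464     4.5376
3          13   17.375     1.1016
4          18   13.483     1.5133
5           1   10.981     9.0721
6           6    9.313     1.1786
7          12    8.062     1.9236
8           9    7.089     0.5152
9           1    6.394     4.5504
The largest term is for 5: 9.072.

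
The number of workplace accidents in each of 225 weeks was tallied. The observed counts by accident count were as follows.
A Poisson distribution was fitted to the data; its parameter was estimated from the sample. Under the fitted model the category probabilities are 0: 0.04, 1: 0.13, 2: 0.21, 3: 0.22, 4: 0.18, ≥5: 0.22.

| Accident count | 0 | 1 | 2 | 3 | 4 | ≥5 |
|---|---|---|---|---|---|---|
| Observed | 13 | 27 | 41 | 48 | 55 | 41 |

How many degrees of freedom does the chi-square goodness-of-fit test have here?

4

There are k = 6 categories and 1 parameter estimated from the data, so df = 6 − 1 − 1 = 4.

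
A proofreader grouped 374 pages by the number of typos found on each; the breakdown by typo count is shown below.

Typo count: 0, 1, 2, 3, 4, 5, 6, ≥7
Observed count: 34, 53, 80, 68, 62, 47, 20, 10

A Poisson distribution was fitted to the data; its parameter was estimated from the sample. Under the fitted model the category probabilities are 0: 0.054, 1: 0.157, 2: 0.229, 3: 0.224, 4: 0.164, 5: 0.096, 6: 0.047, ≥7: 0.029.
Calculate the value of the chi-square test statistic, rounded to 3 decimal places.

17.171

Expected counts E_i = n·p_i: 374×0.054 = 20.196, 374×0.157 = 58.718, 374×0.229 = 85.646, 374×0.224 = 83.776, 374×0.164 = 61.336, 374×0.096 = 35.904, 374×0.047 = 17.578, 374×0.029 = 10.846.
χ² = (34−20.196)²/20.196 + (53−58.718)²/58.718 + (80−85.646)²/85.646 + (68−83.776)²/83.776 + (62−61.336)²/61.336 + (47−35.904)²/35.904 + (20−17.578)²/17.578 + (10−10.846)²/10.846
   = 9.4351 + 0.5568 + 0.3722 + 2.9708 + 0.0072 + 3.4292 + 0.3337 + 0.0660
Sum = 17.171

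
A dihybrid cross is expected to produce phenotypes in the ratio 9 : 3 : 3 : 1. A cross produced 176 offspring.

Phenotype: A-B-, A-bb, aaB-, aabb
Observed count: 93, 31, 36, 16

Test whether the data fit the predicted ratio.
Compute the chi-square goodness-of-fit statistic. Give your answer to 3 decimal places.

3.030

Ratio total = 16. Expected counts: 176×9/16 = 99, 176×3/16 = 33, 176×3/16 = 33, 176×1/16 = 11.
χ² = (93−99)²/99 + (31−33)²/33 + (36−33)²/33 + (16−11)²/11
   = 0.3636 + 0.1212 + 0.2727 + 2.2727
Sum = 3.030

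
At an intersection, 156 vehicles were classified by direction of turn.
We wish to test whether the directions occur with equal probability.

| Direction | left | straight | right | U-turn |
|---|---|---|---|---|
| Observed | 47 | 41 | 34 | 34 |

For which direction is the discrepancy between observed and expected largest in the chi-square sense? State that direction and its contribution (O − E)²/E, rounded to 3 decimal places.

left, 1.641

Expected count for each of the 4 categories: 156/4 = 39.
left: (47 − 39)²/39 = 64/39 = 1.6410
straight: (41 − 39)²/39 = 4/39 = 0.1026
right: (34 − 39)²/39 = 25/39 = 0.6410
U-turn: (34 − 39)²/39 = 25/39 = 0.6410
The largest term is for left: 1.641.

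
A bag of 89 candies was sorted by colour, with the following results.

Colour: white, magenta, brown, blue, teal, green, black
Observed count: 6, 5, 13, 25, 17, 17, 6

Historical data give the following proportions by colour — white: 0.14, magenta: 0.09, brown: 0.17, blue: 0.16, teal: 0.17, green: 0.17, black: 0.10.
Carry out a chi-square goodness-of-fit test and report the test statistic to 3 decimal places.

Expected counts E_i = n·p_i: 89×0.14 = 12.46, 89×0.09 = 8.01, 89×0.17 = 15.13, 89×0.16 = 14.24, 89×0.17 = 15.13, 89×0.17 = 15.13, 89×0.10 = 8.9.
cat          O        E   (O−E)²/E
white        6    12.46     3.3492
magenta      5     8.01     1.1311
brown       13    15.13     0.2999
blue        25    14.24     8.1304
teal        17    15.13     0.2311
green       17    15.13     0.2311
black        6      8.9     0.9449
Sum = 14.318

14.318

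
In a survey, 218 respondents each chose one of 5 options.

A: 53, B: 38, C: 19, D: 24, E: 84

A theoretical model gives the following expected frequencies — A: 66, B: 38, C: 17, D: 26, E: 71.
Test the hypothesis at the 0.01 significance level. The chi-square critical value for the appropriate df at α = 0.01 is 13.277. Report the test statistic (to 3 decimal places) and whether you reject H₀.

cat         O        E   (O−E)²/E
A          53       66     2.5606
B          38       38     0.0000
C          19       17     0.2353
D          24       26     0.1538
E          84       71     2.3803
Sum = 5.330
df = 4. Since 5.330 < 13.277, we do not reject H₀.

5.330; do not reject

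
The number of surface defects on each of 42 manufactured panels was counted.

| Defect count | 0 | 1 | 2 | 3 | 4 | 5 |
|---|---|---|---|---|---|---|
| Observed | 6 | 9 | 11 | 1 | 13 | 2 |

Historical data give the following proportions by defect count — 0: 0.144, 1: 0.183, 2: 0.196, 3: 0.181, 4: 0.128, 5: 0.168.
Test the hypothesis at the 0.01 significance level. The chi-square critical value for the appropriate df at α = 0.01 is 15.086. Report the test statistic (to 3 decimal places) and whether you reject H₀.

Expected counts E_i = n·p_i: 42×0.144 = 6.048, 42×0.183 = 7.686, 42×0.196 = 8.232, 42×0.181 = 7.602, 42×0.128 = 5.376, 42×0.168 = 7.056.
cat         O        E   (O−E)²/E
0           6    6.048     0.0004
1           9    7.686     0.2246
2          11    8.232     0.9307
3           1    7.602     5.7335
4          13    5.376    10.8120
5           2    7.056     3.6229
Sum = 21.324
df = 5. Since 21.324 > 15.086, we reject H₀.

21.324; reject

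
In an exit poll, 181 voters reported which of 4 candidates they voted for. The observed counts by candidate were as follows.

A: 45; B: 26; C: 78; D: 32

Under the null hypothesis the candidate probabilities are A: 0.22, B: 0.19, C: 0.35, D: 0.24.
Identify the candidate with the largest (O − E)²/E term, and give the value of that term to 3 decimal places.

C, 3.388

Expected counts E_i = n·p_i: 181×0.22 = 39.82, 181×0.19 = 34.39, 181×0.35 = 63.35, 181×0.24 = 43.44.
cat         O        E   (O−E)²/E
A          45    39.82     0.6738
B          26    34.39     2.0469
C          78    63.35     3.3879
D          32    43.44     3.0127
The largest term is for C: 3.388.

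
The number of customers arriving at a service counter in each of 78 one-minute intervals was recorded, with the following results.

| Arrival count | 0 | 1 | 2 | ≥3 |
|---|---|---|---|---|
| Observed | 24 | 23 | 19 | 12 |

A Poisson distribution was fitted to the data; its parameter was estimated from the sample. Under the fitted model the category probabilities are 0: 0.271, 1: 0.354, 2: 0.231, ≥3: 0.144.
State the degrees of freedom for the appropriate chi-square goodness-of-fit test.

2

There are k = 4 categories and 1 parameter estimated from the data, so df = 4 − 1 − 1 = 2.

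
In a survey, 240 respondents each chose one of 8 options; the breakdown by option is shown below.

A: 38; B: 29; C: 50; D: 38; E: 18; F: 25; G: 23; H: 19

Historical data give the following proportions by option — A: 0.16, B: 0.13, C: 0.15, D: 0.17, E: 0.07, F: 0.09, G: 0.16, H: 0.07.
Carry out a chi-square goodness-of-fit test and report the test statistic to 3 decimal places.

12.881

Expected counts E_i = n·p_i: 240×0.16 = 38.4, 240×0.13 = 31.2, 240×0.15 = 36, 240×0.17 = 40.8, 240×0.07 = 16.8, 240×0.09 = 21.6, 240×0.16 = 38.4, 240×0.07 = 16.8.
A: (38 − 38.4)²/38.4 = 0.16/38.4 = 0.0042
B: (29 − 31.2)²/31.2 = 4.84/31.2 = 0.1551
C: (50 − 36)²/36 = 196/36 = 5.4444
D: (38 − 40.8)²/40.8 = 7.84/40.8 = 0.1922
E: (18 − 16.8)²/16.8 = 1.44/16.8 = 0.0857
F: (25 − 21.6)²/21.6 = 11.56/21.6 = 0.5352
G: (23 − 38.4)²/38.4 = 237.16/38.4 = 6.1760
H: (19 − 16.8)²/16.8 = 4.84/16.8 = 0.2881
Sum = 12.881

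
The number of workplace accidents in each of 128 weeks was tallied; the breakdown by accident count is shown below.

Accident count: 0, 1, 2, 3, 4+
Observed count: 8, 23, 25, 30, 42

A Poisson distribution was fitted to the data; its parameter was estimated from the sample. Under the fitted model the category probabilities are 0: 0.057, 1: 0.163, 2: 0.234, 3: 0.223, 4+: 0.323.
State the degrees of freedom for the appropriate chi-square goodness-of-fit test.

3

There are k = 5 categories and 1 parameter estimated from the data, so df = 5 − 1 − 1 = 3.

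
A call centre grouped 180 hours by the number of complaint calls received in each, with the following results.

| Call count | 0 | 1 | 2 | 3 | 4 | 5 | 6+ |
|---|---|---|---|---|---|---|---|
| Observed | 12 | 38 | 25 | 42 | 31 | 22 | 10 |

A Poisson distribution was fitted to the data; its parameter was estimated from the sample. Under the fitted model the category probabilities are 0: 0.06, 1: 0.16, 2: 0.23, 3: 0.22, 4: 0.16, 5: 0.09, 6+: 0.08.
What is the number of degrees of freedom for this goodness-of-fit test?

5

There are k = 7 categories and 1 parameter estimated from the data, so df = 7 − 1 − 1 = 5.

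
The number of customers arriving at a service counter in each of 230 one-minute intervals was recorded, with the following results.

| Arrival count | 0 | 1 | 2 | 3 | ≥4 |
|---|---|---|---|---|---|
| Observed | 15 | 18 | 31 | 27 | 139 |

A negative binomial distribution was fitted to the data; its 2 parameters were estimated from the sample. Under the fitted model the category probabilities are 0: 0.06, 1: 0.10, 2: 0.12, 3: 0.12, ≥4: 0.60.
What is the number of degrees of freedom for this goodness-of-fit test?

There are k = 5 categories and 2 parameters estimated from the data, so df = 5 − 1 − 2 = 2.

2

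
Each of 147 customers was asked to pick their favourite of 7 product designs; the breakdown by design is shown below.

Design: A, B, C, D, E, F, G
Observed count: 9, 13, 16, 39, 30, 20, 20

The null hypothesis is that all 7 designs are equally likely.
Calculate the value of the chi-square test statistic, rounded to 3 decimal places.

Under H₀ each category has probability 1/7, so each expected count is 147/7 = 21.
χ² = (9−21)²/21 + (13−21)²/21 + (16−21)²/21 + (39−21)²/21 + (30−21)²/21 + (20−21)²/21 + (20−21)²/21
   = 6.8571 + 3.0476 + 1.1905 + 15.4286 + 3.8571 + 0.0476 + 0.0476
Sum = 30.476

30.476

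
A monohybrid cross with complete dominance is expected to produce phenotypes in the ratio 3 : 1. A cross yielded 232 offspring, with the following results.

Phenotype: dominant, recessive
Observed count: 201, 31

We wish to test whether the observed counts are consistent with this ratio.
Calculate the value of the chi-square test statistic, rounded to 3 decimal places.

16.759

Ratio total = 4. Expected counts: 232×3/4 = 174, 232×1/4 = 58.
dominant: (201 − 174)²/174 = 729/174 = 4.1897
recessive: (31 − 58)²/58 = 729/58 = 12.5690
Sum = 16.759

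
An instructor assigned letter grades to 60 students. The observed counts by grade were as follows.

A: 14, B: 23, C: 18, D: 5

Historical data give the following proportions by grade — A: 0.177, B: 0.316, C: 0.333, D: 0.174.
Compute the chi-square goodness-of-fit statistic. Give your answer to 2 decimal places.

4.97

Expected counts E_i = n·p_i: 60×0.177 = 10.62, 60×0.316 = 18.96, 60×0.333 = 19.98, 60×0.174 = 10.44.
cat         O        E   (O−E)²/E
A          14    10.62      1.076
B          23    18.96      0.861
C          18    19.98      0.196
D           5    10.44      2.835
Sum = 4.97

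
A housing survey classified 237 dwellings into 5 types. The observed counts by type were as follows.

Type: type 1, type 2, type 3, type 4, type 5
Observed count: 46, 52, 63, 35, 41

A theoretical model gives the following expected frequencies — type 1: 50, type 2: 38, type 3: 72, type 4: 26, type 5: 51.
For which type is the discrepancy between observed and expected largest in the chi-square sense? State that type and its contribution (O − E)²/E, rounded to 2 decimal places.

type 2, 5.16

χ² = (46−50)²/50 + (52−38)²/38 + (63−72)²/72 + (35−26)²/26 + (41−51)²/51
   = 0.320 + 5.158 + 1.125 + 3.115 + 1.961
The largest term is for type 2: 5.16.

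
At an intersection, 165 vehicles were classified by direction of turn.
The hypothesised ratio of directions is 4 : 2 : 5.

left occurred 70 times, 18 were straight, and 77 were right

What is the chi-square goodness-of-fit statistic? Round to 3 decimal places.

6.520

Ratio total = 11. Expected counts: 165×4/11 = 60, 165×2/11 = 30, 165×5/11 = 75.
left: (70 − 60)²/60 = 100/60 = 1.6667
straight: (18 − 30)²/30 = 144/30 = 4.8000
right: (77 − 75)²/75 = 4/75 = 0.0533
Sum = 6.520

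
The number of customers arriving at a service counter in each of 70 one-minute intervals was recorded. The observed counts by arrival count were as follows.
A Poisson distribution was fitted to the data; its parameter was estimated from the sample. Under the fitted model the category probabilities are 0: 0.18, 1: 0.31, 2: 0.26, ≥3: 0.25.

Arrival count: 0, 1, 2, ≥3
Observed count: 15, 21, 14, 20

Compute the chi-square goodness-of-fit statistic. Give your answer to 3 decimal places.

1.806

Expected counts E_i = n·p_i: 70×0.18 = 12.6, 70×0.31 = 21.7, 70×0.26 = 18.2, 70×0.25 = 17.5.
cat         O        E   (O−E)²/E
0          15     12.6     0.4571
1          21     21.7     0.0226
2          14     18.2     0.9692
≥3         20     17.5     0.3571
Sum = 1.806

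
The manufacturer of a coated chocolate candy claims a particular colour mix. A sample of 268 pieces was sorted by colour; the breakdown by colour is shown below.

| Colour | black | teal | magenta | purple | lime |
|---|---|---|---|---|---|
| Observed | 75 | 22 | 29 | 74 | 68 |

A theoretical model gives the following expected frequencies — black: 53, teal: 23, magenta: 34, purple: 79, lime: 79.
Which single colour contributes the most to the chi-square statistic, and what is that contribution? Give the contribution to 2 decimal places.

black, 9.13

cat          O        E   (O−E)²/E
black       75       53      9.132
teal        22       23      0.043
magenta     29       34      0.735
purple      74       79      0.316
lime        68       79      1.532
The largest term is for black: 9.13.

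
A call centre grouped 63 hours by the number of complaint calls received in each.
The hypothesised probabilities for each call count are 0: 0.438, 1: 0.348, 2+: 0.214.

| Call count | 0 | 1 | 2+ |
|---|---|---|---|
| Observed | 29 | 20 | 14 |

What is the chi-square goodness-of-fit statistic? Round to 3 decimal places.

Expected counts E_i = n·p_i: 63×0.438 = 27.594, 63×0.348 = 21.924, 63×0.214 = 13.482.
χ² = (29−27.594)²/27.594 + (20−21.924)²/21.924 + (14−13.482)²/13.482
   = 0.0716 + 0.1688 + 0.0199
Sum = 0.260

0.260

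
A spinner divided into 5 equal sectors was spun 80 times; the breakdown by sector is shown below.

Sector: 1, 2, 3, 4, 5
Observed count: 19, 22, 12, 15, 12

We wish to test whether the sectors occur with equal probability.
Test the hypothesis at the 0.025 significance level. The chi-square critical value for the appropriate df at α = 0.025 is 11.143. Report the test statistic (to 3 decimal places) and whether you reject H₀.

4.875; do not reject

Expected count for each of the 5 categories: 80/5 = 16.
χ² = (19−16)²/16 + (22−16)²/16 + (12−16)²/16 + (15−16)²/16 + (12−16)²/16
   = 0.5625 + 2.2500 + 1.0000 + 0.0625 + 1.0000
Sum = 4.875
df = 4. Since 4.875 < 11.143, we do not reject H₀.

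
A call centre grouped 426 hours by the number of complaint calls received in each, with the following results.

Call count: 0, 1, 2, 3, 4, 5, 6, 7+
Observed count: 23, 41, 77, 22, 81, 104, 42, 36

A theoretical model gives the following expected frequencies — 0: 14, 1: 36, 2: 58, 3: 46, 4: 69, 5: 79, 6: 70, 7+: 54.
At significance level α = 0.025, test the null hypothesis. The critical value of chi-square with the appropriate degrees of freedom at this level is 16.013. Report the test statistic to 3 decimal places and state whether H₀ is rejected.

0: (23 − 14)²/14 = 81/14 = 5.7857
1: (41 − 36)²/36 = 25/36 = 0.6944
2: (77 − 58)²/58 = 361/58 = 6.2241
3: (22 − 46)²/46 = 576/46 = 12.5217
4: (81 − 69)²/69 = 144/69 = 2.0870
5: (104 − 79)²/79 = 625/79 = 7.9114
6: (42 − 70)²/70 = 784/70 = 11.2000
7+: (36 − 54)²/54 = 324/54 = 6.0000
Sum = 52.424
df = 7. Since 52.424 > 16.013, we reject H₀.

52.424; reject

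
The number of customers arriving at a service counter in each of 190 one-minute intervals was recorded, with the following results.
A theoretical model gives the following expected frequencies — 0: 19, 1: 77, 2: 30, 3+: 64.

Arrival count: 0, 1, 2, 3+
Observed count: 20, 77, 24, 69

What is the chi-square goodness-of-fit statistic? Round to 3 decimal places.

χ² = (20−19)²/19 + (77−77)²/77 + (24−30)²/30 + (69−64)²/64
   = 0.0526 + 0.0000 + 1.2000 + 0.3906
Sum = 1.643

1.643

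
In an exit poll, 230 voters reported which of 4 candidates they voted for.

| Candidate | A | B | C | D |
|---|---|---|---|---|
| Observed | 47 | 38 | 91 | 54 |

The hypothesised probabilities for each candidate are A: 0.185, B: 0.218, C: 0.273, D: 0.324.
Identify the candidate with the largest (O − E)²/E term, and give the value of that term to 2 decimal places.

C, 12.67

Expected counts E_i = n·p_i: 230×0.185 = 42.55, 230×0.218 = 50.14, 230×0.273 = 62.79, 230×0.324 = 74.52.
A: (47 − 42.55)²/42.55 = 19.8025/42.55 = 0.465
B: (38 − 50.14)²/50.14 = 147.3796/50.14 = 2.939
C: (91 − 62.79)²/62.79 = 795.8041/62.79 = 12.674
D: (54 − 74.52)²/74.52 = 421.0704/74.52 = 5.650
The largest term is for C: 12.67.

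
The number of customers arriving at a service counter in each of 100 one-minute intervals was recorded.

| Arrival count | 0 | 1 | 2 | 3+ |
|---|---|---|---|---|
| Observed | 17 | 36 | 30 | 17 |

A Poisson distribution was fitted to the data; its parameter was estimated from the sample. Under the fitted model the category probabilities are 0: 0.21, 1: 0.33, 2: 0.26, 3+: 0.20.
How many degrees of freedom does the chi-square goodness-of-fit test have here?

There are k = 4 categories and 1 parameter estimated from the data, so df = 4 − 1 − 1 = 2.

2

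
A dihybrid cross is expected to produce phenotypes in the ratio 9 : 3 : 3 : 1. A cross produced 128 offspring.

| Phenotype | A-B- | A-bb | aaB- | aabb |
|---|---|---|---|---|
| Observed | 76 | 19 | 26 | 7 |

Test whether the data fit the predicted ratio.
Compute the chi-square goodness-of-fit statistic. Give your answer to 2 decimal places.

Ratio total = 16. Expected counts: 128×9/16 = 72, 128×3/16 = 24, 128×3/16 = 24, 128×1/16 = 8.
A-B-: (76 − 72)²/72 = 16/72 = 0.222
A-bb: (19 − 24)²/24 = 25/24 = 1.042
aaB-: (26 − 24)²/24 = 4/24 = 0.167
aabb: (7 − 8)²/8 = 1/8 = 0.125
Sum = 1.56

1.56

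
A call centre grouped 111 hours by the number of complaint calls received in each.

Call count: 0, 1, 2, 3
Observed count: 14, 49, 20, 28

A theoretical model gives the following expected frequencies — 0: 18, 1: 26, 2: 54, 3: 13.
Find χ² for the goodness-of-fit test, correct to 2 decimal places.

59.95

χ² = (14−18)²/18 + (49−26)²/26 + (20−54)²/54 + (28−13)²/13
   = 0.889 + 20.346 + 21.407 + 17.308
Sum = 59.95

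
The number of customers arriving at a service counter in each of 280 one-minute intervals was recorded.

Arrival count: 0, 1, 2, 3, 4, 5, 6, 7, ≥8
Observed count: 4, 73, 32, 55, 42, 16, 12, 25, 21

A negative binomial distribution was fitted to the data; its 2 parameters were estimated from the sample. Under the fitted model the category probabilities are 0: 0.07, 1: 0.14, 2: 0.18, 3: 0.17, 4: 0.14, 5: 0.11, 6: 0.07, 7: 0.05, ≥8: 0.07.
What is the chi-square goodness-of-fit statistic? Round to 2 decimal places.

Expected counts E_i = n·p_i: 280×0.07 = 19.6, 280×0.14 = 39.2, 280×0.18 = 50.4, 280×0.17 = 47.6, 280×0.14 = 39.2, 280×0.11 = 30.8, 280×0.07 = 19.6, 280×0.05 = 14, 280×0.07 = 19.6.
0: (4 − 19.6)²/19.6 = 243.36/19.6 = 12.416
1: (73 − 39.2)²/39.2 = 1142.44/39.2 = 29.144
2: (32 − 50.4)²/50.4 = 338.56/50.4 = 6.717
3: (55 − 47.6)²/47.6 = 54.76/47.6 = 1.150
4: (42 − 39.2)²/39.2 = 7.84/39.2 = 0.200
5: (16 − 30.8)²/30.8 = 219.04/30.8 = 7.112
6: (12 − 19.6)²/19.6 = 57.76/19.6 = 2.947
7: (25 − 14)²/14 = 121/14 = 8.643
≥8: (21 − 19.6)²/19.6 = 1.96/19.6 = 0.100
Sum = 68.43

68.43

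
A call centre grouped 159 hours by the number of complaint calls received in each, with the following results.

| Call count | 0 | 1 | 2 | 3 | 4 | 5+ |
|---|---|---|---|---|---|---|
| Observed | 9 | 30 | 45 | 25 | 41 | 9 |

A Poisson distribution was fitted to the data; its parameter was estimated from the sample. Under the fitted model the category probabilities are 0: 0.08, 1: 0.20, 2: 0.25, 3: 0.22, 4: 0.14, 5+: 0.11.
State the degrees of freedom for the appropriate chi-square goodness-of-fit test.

There are k = 6 categories and 1 parameter estimated from the data, so df = 6 − 1 − 1 = 4.

4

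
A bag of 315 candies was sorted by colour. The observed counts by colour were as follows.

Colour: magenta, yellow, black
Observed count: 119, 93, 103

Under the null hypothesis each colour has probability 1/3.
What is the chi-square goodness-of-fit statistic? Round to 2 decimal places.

Under H₀ each category has probability 1/3, so each expected count is 315/3 = 105.
χ² = (119−105)²/105 + (93−105)²/105 + (103−105)²/105
   = 1.867 + 1.371 + 0.038
Sum = 3.28

3.28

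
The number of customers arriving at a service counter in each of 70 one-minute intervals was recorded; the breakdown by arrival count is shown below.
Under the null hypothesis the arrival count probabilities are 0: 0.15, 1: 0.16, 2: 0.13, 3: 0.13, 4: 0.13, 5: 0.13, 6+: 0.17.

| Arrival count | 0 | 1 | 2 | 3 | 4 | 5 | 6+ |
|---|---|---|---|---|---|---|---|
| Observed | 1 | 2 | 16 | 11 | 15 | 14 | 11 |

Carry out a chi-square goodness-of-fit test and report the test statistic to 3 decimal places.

Expected counts E_i = n·p_i: 70×0.15 = 10.5, 70×0.16 = 11.2, 70×0.13 = 9.1, 70×0.13 = 9.1, 70×0.13 = 9.1, 70×0.13 = 9.1, 70×0.17 = 11.9.
χ² = (1−10.5)²/10.5 + (2−11.2)²/11.2 + (16−9.1)²/9.1 + (11−9.1)²/9.1 + (15−9.1)²/9.1 + (14−9.1)²/9.1 + (11−11.9)²/11.9
   = 8.5952 + 7.5571 + 5.2319 + 0.3967 + 3.8253 + 2.6385 + 0.0681
Sum = 28.313

28.313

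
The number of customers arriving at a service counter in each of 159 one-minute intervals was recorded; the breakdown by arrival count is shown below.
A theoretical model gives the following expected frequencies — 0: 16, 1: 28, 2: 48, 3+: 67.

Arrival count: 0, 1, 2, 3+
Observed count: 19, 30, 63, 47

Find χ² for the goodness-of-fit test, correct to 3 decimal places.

11.363

χ² = (19−16)²/16 + (30−28)²/28 + (63−48)²/48 + (47−67)²/67
   = 0.5625 + 0.1429 + 4.6875 + 5.9701
Sum = 11.363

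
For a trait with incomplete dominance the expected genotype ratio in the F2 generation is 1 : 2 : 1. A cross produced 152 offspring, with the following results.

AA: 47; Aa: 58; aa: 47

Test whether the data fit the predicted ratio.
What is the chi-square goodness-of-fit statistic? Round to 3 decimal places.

Ratio total = 4. Expected counts: 152×1/4 = 38, 152×2/4 = 76, 152×1/4 = 38.
AA: (47 − 38)²/38 = 81/38 = 2.1316
Aa: (58 − 76)²/76 = 324/76 = 4.2632
aa: (47 − 38)²/38 = 81/38 = 2.1316
Sum = 8.526

8.526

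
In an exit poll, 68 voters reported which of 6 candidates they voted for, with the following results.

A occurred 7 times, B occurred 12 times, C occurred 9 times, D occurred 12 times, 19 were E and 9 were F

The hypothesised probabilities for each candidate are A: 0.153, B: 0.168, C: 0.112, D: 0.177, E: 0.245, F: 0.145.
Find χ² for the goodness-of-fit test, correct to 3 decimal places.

1.798

Expected counts E_i = n·p_i: 68×0.153 = 10.404, 68×0.168 = 11.424, 68×0.112 = 7.616, 68×0.177 = 12.036, 68×0.245 = 16.66, 68×0.145 = 9.86.
χ² = (7−10.404)²/10.404 + (12−11.424)²/11.424 + (9−7.616)²/7.616 + (12−12.036)²/12.036 + (19−16.66)²/16.66 + (9−9.86)²/9.86
   = 1.1137 + 0.0290 + 0.2515 + 0.0001 + 0.3287 + 0.0750
Sum = 1.798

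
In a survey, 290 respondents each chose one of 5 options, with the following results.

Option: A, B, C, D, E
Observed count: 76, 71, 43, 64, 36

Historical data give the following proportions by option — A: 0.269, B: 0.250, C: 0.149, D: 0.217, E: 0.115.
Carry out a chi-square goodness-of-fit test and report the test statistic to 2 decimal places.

Expected counts E_i = n·p_i: 290×0.269 = 78.01, 290×0.250 = 72.5, 290×0.149 = 43.21, 290×0.217 = 62.93, 290×0.115 = 33.35.
χ² = (76−78.01)²/78.01 + (71−72.5)²/72.5 + (43−43.21)²/43.21 + (64−62.93)²/62.93 + (36−33.35)²/33.35
   = 0.052 + 0.031 + 0.001 + 0.018 + 0.211
Sum = 0.31

0.31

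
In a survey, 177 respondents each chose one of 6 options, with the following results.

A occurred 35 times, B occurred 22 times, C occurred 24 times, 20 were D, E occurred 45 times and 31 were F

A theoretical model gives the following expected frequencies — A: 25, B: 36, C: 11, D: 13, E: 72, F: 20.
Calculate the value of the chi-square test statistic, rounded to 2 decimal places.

χ² = (35−25)²/25 + (22−36)²/36 + (24−11)²/11 + (20−13)²/13 + (45−72)²/72 + (31−20)²/20
   = 4.000 + 5.444 + 15.364 + 3.769 + 10.125 + 6.050
Sum = 44.75

44.75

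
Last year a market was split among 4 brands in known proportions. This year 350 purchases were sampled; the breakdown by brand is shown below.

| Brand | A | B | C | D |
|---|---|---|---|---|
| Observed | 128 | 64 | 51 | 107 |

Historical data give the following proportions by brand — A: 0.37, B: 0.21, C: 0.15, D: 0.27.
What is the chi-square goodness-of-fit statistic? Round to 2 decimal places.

Expected counts E_i = n·p_i: 350×0.37 = 129.5, 350×0.21 = 73.5, 350×0.15 = 52.5, 350×0.27 = 94.5.
cat         O        E   (O−E)²/E
A         128    129.5      0.017
B          64     73.5      1.228
C          51     52.5      0.043
D         107     94.5      1.653
Sum = 2.94

2.94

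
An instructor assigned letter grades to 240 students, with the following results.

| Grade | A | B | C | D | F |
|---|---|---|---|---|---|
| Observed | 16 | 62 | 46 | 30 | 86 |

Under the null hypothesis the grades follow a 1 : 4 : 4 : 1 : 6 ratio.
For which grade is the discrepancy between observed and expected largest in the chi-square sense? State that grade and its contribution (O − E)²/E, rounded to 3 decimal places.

Ratio total = 16. Expected counts: 240×1/16 = 15, 240×4/16 = 60, 240×4/16 = 60, 240×1/16 = 15, 240×6/16 = 90.
A: (16 − 15)²/15 = 1/15 = 0.0667
B: (62 − 60)²/60 = 4/60 = 0.0667
C: (46 − 60)²/60 = 196/60 = 3.2667
D: (30 − 15)²/15 = 225/15 = 15.0000
F: (86 − 90)²/90 = 16/90 = 0.1778
The largest term is for D: 15.000.

D, 15.000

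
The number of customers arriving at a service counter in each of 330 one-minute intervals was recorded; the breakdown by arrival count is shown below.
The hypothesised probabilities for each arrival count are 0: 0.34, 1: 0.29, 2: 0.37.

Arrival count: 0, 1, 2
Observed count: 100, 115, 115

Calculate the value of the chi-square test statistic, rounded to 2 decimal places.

Expected counts E_i = n·p_i: 330×0.34 = 112.2, 330×0.29 = 95.7, 330×0.37 = 122.1.
cat         O        E   (O−E)²/E
0         100    112.2      1.327
1         115     95.7      3.892
2         115    122.1      0.413
Sum = 5.63

5.63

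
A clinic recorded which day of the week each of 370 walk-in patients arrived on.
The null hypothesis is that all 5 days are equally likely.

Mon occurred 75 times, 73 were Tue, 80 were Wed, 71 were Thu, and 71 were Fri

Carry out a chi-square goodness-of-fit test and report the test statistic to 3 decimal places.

0.757

Under H₀ each category has probability 1/5, so each expected count is 370/5 = 74.
Mon: (75 − 74)²/74 = 1/74 = 0.0135
Tue: (73 − 74)²/74 = 1/74 = 0.0135
Wed: (80 − 74)²/74 = 36/74 = 0.4865
Thu: (71 − 74)²/74 = 9/74 = 0.1216
Fri: (71 − 74)²/74 = 9/74 = 0.1216
Sum = 0.757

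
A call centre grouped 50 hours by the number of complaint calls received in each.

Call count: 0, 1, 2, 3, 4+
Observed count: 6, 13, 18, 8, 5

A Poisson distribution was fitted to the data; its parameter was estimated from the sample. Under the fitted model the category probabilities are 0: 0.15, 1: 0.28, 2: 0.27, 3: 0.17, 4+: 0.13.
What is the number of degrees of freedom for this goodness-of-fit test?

3

There are k = 5 categories and 1 parameter estimated from the data, so df = 5 − 1 − 1 = 3.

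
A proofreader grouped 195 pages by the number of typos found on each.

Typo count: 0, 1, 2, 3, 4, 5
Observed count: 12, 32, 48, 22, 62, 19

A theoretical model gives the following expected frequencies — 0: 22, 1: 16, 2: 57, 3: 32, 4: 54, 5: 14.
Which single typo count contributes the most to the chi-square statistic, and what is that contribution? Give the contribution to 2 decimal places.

1, 16.00

0: (12 − 22)²/22 = 100/22 = 4.545
1: (32 − 16)²/16 = 256/16 = 16.000
2: (48 − 57)²/57 = 81/57 = 1.421
3: (22 − 32)²/32 = 100/32 = 3.125
4: (62 − 54)²/54 = 64/54 = 1.185
5: (19 − 14)²/14 = 25/14 = 1.786
The largest term is for 1: 16.00.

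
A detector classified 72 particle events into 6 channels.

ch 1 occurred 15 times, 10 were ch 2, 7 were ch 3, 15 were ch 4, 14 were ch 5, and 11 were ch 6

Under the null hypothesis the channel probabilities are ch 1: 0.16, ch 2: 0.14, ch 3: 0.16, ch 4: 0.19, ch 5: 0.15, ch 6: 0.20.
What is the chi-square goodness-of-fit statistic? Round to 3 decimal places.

4.704

Expected counts E_i = n·p_i: 72×0.16 = 11.52, 72×0.14 = 10.08, 72×0.16 = 11.52, 72×0.19 = 13.68, 72×0.15 = 10.8, 72×0.20 = 14.4.
cat         O        E   (O−E)²/E
ch 1       15    11.52     1.0513
ch 2       10    10.08     0.0006
ch 3        7    11.52     1.7735
ch 4       15    13.68     0.1274
ch 5       14     10.8     0.9481
ch 6       11     14.4     0.8028
Sum = 4.704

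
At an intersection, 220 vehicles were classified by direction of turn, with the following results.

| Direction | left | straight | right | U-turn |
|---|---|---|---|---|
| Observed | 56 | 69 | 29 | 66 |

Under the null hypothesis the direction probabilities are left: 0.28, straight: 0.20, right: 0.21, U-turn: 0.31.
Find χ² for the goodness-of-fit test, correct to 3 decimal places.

21.188

Expected counts E_i = n·p_i: 220×0.28 = 61.6, 220×0.20 = 44, 220×0.21 = 46.2, 220×0.31 = 68.2.
χ² = (56−61.6)²/61.6 + (69−44)²/44 + (29−46.2)²/46.2 + (66−68.2)²/68.2
   = 0.5091 + 14.2045 + 6.4035 + 0.0710
Sum = 21.188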